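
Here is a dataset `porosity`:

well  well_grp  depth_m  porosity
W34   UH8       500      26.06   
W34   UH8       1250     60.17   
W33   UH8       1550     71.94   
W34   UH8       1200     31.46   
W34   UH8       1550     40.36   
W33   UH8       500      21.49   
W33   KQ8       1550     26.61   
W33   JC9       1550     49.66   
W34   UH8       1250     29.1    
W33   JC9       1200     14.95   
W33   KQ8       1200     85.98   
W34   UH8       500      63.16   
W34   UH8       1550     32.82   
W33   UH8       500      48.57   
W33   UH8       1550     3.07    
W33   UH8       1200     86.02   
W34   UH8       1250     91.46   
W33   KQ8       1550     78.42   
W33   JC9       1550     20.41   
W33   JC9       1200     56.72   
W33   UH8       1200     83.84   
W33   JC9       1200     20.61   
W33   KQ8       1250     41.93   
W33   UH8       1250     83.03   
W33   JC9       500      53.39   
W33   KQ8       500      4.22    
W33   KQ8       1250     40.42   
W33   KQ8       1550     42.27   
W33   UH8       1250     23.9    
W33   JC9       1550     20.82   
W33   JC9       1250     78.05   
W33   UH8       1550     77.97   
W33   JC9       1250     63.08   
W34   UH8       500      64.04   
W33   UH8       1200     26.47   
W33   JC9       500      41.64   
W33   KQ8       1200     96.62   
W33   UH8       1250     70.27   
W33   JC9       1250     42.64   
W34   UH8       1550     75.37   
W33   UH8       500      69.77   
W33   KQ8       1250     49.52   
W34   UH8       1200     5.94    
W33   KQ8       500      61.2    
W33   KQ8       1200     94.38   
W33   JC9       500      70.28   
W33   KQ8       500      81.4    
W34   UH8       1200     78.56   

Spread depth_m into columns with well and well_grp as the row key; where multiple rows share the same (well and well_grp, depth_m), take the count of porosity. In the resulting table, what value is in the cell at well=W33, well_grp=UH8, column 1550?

3

Rows with well=W33, well_grp=UH8 and depth_m=1550: porosity values are 71.94, 3.07, 77.97.
3 rows match — count = 3.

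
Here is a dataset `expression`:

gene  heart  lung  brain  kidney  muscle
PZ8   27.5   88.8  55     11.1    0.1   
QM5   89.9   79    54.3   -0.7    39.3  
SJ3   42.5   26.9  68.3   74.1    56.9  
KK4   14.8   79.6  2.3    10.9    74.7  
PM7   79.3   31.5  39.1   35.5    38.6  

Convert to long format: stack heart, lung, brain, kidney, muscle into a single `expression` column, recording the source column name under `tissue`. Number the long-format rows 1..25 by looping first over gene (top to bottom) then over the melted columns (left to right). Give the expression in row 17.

25 rows total (5 × 5). Row 17: index ⌊(17-1)/5⌋ = 3 into gene → KK4; (17-1) mod 5 = 1 into the melted columns → lung.
So row 17 is (KK4, lung, 79.6); expression = 79.6.

79.6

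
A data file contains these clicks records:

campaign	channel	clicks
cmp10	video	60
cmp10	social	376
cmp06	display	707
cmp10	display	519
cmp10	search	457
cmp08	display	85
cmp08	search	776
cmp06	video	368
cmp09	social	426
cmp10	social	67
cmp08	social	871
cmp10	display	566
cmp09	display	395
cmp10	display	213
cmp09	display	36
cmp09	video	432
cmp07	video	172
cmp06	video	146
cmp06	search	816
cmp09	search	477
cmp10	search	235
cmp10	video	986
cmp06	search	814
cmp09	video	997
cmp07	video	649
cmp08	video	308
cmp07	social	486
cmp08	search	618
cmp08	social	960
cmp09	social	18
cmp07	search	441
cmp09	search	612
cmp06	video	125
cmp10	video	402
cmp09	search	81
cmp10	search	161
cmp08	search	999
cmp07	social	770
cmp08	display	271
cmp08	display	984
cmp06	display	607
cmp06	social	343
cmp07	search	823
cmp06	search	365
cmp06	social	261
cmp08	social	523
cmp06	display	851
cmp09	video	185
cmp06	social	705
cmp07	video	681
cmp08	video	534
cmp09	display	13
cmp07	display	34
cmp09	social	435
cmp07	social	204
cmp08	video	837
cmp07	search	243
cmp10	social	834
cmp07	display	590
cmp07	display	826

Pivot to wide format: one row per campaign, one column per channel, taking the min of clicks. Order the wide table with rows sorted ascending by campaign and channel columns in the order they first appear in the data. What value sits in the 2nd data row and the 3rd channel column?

34

With rows sorted ascending by campaign, row 2 is campaign=cmp07. channel columns in first-appearance order: video, social, display, search; column 3 is display.
Long rows with campaign=cmp07, channel=display: min(34, 590, 826) = 34.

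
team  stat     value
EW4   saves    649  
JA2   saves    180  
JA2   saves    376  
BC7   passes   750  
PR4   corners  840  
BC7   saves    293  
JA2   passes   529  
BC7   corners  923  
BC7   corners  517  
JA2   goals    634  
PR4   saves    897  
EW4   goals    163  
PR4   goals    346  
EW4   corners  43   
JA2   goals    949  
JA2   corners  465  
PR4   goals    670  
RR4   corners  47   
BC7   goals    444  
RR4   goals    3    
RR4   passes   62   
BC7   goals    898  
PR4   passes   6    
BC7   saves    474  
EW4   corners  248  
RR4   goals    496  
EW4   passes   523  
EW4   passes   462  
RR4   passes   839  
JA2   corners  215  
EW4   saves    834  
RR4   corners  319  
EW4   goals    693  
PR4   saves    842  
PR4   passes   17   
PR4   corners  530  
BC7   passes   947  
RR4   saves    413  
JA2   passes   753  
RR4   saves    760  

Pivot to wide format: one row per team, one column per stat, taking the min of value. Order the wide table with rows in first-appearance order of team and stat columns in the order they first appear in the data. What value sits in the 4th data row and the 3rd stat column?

530

With rows in first-appearance order of team, row 4 is team=PR4. stat columns in first-appearance order: saves, passes, corners, goals; column 3 is corners.
Long rows with team=PR4, stat=corners: min(840, 530) = 530.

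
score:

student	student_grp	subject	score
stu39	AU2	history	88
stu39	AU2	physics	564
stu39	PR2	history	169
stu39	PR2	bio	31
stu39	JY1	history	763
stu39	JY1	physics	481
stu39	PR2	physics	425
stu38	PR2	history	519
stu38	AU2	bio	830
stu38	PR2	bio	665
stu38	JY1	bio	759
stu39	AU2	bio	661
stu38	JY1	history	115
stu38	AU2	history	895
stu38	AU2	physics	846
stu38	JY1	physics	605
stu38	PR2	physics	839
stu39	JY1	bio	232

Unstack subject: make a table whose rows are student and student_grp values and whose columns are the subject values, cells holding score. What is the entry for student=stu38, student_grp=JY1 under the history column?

115

Wide layout: rows indexed by student and student_grp, columns are the 3 distinct subject values (history, physics, bio).
Cell (student=stu38, student_grp=JY1, subject=history) draws from the long row where student=stu38, student_grp=JY1 and subject=history, which has score=115.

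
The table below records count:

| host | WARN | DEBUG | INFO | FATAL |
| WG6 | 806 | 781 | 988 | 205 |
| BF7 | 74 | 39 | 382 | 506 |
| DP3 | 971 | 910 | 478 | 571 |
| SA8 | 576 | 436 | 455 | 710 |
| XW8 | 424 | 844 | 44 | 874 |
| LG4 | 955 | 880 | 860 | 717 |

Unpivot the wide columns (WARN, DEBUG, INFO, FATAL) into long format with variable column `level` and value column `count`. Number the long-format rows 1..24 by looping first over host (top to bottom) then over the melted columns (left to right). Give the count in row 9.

24 rows total (6 × 4). Row 9: index ⌊(9-1)/4⌋ = 2 into host → DP3; (9-1) mod 4 = 0 into the melted columns → WARN.
So row 9 is (DP3, WARN, 971); count = 971.

971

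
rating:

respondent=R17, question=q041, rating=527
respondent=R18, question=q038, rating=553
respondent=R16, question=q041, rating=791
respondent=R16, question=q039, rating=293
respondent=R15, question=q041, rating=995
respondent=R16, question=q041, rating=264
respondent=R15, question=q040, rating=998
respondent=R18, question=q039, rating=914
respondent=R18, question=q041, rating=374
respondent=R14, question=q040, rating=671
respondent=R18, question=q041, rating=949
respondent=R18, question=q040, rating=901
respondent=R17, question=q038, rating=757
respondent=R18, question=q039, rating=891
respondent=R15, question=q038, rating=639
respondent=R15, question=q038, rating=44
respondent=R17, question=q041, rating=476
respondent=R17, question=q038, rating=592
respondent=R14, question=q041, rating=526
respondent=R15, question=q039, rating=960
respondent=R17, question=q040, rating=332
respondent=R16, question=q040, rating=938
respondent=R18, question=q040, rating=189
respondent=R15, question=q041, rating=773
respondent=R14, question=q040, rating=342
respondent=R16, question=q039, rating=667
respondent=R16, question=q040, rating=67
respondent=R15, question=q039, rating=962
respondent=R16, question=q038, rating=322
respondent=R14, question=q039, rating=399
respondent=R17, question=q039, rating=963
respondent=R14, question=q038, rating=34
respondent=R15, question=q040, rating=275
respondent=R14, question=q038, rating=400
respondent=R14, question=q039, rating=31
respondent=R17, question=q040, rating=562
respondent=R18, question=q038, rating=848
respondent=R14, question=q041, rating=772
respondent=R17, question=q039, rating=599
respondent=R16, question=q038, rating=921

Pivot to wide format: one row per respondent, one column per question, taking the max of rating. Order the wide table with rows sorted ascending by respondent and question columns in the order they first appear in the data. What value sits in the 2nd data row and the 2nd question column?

639

With rows sorted ascending by respondent, row 2 is respondent=R15. question columns in first-appearance order: q041, q038, q039, q040; column 2 is q038.
Long rows with respondent=R15, question=q038: max(639, 44) = 639.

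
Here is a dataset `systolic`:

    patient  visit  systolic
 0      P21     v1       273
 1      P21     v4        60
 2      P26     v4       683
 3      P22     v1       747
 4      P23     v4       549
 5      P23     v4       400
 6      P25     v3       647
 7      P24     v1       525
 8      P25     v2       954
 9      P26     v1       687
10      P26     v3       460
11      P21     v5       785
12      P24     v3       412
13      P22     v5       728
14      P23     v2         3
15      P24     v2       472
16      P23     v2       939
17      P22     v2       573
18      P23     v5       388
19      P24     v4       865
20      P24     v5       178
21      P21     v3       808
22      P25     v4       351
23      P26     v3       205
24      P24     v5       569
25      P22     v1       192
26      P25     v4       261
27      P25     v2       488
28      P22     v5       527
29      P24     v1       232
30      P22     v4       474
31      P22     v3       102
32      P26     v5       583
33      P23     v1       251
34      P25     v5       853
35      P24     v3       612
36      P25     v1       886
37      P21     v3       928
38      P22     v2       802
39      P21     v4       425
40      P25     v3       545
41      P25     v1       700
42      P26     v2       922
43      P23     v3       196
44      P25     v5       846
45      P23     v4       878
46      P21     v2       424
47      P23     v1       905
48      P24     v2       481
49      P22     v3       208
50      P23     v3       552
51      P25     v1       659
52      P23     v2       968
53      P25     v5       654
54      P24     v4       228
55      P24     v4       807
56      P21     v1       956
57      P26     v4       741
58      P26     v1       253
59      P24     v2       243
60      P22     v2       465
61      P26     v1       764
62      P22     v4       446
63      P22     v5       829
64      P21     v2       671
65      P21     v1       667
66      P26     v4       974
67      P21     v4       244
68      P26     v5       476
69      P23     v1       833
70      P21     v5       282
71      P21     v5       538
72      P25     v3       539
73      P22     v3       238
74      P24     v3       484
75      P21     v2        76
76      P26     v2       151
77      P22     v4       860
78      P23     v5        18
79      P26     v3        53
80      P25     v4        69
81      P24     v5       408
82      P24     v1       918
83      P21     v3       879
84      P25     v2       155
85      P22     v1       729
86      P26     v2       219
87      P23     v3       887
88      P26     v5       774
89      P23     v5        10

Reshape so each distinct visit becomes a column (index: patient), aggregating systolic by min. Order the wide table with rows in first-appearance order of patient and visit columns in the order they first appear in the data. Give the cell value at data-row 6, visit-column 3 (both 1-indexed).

With rows in first-appearance order of patient, row 6 is patient=P24. visit columns in first-appearance order: v1, v4, v3, v2, v5; column 3 is v3.
Long rows with patient=P24, visit=v3: min(412, 612, 484) = 412.

412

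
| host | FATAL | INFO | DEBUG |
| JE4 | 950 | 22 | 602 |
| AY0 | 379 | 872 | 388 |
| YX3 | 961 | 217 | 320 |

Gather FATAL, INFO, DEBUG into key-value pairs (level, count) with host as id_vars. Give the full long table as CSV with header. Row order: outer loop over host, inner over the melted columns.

host,level,count
JE4,FATAL,950
JE4,INFO,22
JE4,DEBUG,602
AY0,FATAL,379
AY0,INFO,872
AY0,DEBUG,388
YX3,FATAL,961
YX3,INFO,217
YX3,DEBUG,320

Each (host, column) pair becomes one row: 3 × 3 = 9 rows.
For example, (JE4, FATAL) → count=950.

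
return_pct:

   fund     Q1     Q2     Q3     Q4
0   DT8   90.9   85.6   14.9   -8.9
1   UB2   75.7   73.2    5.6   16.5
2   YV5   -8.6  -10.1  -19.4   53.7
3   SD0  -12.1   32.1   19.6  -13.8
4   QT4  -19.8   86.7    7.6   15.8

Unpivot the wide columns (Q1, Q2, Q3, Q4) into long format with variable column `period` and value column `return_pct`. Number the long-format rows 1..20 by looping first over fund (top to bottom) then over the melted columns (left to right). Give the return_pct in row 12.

20 rows total (5 × 4). Row 12: index ⌊(12-1)/4⌋ = 2 into fund → YV5; (12-1) mod 4 = 3 into the melted columns → Q4.
So row 12 is (YV5, Q4, 53.7); return_pct = 53.7.

53.7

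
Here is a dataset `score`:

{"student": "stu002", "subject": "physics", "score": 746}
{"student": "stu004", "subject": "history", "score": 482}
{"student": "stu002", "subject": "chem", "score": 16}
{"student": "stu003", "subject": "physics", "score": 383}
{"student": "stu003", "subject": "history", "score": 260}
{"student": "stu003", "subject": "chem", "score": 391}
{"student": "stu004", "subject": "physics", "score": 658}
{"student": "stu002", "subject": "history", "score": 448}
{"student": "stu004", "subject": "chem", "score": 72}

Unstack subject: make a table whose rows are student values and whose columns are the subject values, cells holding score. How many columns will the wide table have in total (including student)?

1 column for student plus 3 distinct subject values → 4 columns.

4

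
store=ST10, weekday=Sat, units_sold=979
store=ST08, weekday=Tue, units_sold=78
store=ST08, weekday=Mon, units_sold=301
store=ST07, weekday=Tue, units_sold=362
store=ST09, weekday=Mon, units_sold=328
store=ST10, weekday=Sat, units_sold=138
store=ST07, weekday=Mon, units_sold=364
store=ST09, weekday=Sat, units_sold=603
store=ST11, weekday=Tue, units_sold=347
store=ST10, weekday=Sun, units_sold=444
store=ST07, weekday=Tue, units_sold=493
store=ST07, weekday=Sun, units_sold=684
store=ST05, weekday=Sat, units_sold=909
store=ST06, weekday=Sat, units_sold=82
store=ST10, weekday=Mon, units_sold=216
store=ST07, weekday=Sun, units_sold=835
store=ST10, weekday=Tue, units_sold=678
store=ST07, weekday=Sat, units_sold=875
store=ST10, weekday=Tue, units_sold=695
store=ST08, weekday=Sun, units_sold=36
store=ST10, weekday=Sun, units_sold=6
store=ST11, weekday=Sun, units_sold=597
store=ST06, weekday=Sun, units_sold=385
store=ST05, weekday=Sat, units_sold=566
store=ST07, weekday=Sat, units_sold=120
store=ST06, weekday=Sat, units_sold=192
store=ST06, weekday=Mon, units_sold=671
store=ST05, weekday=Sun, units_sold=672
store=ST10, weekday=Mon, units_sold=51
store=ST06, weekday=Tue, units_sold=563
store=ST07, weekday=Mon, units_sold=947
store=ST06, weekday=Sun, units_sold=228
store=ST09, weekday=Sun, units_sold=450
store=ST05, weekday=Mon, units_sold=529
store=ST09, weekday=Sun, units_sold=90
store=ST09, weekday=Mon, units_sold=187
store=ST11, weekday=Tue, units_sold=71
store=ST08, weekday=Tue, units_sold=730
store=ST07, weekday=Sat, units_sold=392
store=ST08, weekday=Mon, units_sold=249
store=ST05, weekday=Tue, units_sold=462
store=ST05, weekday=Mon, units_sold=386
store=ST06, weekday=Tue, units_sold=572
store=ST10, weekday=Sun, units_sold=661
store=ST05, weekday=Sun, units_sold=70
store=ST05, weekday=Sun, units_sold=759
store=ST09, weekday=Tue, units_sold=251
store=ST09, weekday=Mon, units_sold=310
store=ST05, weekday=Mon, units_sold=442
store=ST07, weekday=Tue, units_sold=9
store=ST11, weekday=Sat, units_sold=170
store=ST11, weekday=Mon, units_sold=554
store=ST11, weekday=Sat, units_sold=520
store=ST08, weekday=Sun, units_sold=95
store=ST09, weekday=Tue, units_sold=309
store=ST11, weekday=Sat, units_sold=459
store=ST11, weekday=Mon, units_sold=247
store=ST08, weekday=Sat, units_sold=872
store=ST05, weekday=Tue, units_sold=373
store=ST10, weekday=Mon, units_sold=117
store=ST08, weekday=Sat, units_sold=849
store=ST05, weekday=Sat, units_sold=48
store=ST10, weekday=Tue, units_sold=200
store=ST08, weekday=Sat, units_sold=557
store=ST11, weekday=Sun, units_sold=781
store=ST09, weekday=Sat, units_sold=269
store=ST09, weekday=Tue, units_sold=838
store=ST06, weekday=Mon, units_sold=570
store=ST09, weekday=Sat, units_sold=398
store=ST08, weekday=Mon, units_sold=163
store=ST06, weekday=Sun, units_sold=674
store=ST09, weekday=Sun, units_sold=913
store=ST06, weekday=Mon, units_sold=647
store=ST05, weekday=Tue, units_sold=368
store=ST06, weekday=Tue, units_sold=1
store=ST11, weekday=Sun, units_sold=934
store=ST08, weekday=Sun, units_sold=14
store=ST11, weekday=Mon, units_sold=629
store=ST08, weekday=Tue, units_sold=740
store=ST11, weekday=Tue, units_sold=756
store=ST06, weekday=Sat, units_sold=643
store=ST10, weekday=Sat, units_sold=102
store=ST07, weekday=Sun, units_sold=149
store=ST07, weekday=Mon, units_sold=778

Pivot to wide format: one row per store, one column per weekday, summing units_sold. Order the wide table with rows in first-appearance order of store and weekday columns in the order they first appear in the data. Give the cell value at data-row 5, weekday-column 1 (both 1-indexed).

1149

With rows in first-appearance order of store, row 5 is store=ST11. weekday columns in first-appearance order: Sat, Tue, Mon, Sun; column 1 is Sat.
Long rows with store=ST11, weekday=Sat: 170 + 520 + 459 = 1149.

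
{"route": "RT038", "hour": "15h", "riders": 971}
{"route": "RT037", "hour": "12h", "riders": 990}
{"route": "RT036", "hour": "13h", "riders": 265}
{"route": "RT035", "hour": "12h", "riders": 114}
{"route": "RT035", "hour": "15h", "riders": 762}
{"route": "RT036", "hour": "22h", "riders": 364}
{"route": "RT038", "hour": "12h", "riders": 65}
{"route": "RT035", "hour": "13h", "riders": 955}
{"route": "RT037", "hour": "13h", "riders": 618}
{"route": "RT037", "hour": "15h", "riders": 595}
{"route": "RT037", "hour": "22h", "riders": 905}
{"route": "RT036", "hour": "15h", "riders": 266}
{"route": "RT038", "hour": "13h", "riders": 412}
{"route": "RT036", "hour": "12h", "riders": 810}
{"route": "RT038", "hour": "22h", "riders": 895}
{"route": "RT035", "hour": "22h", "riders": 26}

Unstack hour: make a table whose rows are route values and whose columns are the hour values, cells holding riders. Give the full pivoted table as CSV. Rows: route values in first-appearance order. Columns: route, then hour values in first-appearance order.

route,15h,12h,13h,22h
RT038,971,65,412,895
RT037,595,990,618,905
RT036,266,810,265,364
RT035,762,114,955,26

Columns: route plus the 4 distinct hour values (15h, 12h, 13h, 22h).
For example, row RT038 column 15h takes riders=971 from the long row (RT038, 15h).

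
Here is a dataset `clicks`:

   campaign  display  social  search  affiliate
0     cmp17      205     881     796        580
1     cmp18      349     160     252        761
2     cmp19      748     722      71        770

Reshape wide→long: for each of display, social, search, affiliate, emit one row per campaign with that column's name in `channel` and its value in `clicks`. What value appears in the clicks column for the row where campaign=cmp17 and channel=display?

205

Unpivoting turns each (campaign, wide-column) pair into one long row.
The wide cell at row cmp17, column display holds 205, so the long row (cmp17, display) has clicks=205.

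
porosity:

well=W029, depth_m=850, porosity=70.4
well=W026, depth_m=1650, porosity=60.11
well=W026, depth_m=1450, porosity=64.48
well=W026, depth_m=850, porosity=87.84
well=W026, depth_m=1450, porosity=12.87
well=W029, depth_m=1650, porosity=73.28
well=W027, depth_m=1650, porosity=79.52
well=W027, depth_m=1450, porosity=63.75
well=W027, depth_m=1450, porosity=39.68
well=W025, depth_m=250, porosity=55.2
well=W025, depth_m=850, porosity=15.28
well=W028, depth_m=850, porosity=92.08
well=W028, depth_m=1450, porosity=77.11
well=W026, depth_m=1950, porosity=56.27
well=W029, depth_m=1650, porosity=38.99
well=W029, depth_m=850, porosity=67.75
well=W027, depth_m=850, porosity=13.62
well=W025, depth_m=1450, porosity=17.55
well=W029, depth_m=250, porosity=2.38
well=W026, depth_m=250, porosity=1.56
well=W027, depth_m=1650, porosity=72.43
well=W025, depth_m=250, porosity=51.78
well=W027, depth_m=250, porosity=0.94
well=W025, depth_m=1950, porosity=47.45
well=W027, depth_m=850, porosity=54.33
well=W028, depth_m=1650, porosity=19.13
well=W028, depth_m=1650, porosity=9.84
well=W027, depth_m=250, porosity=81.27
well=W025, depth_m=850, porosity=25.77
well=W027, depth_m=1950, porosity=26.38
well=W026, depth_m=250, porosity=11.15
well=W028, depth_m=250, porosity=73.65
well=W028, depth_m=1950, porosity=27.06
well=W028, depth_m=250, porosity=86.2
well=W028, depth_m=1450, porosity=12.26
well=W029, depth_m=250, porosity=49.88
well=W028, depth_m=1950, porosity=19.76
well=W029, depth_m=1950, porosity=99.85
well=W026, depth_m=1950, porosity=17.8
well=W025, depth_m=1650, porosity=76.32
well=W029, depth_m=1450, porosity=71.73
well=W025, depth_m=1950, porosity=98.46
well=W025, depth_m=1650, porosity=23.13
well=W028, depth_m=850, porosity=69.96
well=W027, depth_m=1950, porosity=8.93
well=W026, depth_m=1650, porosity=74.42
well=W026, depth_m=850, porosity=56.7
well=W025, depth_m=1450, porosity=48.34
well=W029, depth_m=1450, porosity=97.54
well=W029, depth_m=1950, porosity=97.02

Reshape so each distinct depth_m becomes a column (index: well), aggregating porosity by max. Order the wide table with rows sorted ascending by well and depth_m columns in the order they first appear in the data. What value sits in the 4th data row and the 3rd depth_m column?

77.11

With rows sorted ascending by well, row 4 is well=W028. depth_m columns in first-appearance order: 850, 1650, 1450, 250, 1950; column 3 is 1450.
Long rows with well=W028, depth_m=1450: max(77.11, 12.26) = 77.11.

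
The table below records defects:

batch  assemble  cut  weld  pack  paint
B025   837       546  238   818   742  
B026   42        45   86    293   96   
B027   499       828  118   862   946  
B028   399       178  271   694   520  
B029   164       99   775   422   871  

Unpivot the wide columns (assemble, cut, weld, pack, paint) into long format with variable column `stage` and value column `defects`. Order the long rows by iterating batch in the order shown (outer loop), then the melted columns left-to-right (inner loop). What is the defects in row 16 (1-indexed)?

399

25 rows total (5 × 5). Row 16: index ⌊(16-1)/5⌋ = 3 into batch → B028; (16-1) mod 5 = 0 into the melted columns → assemble.
So row 16 is (B028, assemble, 399); defects = 399.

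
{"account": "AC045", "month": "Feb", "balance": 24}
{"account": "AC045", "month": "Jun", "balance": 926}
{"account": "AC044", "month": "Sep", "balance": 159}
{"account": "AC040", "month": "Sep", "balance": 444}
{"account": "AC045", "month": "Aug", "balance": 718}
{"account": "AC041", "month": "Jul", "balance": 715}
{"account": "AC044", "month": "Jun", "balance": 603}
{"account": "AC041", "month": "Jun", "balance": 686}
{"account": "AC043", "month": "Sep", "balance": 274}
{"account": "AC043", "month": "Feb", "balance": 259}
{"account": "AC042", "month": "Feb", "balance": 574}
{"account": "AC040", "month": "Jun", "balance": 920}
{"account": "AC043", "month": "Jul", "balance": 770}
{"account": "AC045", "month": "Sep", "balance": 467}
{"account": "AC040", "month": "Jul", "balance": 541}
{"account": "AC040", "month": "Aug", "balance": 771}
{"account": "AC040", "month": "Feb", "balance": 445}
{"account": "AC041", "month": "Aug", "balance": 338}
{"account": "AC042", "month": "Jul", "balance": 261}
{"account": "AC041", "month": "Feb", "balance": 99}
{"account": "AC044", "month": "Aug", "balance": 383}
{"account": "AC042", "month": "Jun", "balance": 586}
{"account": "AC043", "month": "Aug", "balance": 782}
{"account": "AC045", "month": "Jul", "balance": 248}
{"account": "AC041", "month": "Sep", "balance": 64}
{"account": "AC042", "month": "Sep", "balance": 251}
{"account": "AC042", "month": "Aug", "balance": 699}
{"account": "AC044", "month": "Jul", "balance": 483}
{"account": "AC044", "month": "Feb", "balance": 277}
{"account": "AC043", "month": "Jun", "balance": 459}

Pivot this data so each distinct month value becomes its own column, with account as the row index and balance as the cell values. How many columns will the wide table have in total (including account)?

1 column for account plus 5 distinct month values → 6 columns.

6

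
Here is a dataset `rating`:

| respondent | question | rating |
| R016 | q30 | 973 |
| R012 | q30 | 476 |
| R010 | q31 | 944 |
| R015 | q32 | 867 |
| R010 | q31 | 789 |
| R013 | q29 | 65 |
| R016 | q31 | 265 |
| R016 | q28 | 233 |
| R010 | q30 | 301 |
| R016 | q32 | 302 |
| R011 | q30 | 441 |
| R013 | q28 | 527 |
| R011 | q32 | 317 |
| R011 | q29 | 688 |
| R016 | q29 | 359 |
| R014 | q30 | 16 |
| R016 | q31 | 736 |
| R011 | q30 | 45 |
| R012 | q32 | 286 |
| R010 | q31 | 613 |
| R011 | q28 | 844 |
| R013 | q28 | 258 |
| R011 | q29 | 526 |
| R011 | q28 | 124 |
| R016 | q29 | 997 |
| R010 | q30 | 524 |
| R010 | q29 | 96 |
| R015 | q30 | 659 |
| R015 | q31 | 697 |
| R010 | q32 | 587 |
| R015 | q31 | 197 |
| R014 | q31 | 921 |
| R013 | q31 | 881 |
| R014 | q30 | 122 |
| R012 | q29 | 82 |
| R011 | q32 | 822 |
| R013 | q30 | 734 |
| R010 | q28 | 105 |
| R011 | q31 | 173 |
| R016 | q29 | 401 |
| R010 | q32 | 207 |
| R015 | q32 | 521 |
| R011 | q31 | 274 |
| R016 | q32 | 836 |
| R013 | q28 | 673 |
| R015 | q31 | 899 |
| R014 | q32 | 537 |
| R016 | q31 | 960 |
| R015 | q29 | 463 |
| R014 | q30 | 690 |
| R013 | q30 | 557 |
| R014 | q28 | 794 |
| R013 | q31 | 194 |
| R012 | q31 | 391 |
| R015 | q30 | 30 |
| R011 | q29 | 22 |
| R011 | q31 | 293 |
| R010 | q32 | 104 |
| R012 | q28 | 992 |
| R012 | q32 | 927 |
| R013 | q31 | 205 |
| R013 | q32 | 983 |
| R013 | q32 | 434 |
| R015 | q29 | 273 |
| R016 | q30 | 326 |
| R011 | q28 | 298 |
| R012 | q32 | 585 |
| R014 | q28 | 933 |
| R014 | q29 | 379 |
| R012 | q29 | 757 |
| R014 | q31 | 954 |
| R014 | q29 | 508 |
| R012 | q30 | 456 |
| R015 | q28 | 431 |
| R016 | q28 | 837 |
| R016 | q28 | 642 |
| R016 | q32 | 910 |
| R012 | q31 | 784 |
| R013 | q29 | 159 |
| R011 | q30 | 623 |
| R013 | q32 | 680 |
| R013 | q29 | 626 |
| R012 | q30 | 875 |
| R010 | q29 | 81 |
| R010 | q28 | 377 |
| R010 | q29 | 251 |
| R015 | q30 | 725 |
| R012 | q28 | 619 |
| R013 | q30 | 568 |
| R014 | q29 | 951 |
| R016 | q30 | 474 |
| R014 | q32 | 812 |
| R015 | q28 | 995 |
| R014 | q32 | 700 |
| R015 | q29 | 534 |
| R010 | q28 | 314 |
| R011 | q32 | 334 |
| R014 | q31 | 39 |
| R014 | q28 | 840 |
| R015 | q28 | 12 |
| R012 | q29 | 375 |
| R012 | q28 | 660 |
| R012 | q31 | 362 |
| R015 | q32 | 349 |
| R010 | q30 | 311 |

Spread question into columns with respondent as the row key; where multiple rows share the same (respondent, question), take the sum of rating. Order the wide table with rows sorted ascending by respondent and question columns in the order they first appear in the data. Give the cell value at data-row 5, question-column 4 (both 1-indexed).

With rows sorted ascending by respondent, row 5 is respondent=R014. question columns in first-appearance order: q30, q31, q32, q29, q28; column 4 is q29.
Long rows with respondent=R014, question=q29: 379 + 508 + 951 = 1838.

1838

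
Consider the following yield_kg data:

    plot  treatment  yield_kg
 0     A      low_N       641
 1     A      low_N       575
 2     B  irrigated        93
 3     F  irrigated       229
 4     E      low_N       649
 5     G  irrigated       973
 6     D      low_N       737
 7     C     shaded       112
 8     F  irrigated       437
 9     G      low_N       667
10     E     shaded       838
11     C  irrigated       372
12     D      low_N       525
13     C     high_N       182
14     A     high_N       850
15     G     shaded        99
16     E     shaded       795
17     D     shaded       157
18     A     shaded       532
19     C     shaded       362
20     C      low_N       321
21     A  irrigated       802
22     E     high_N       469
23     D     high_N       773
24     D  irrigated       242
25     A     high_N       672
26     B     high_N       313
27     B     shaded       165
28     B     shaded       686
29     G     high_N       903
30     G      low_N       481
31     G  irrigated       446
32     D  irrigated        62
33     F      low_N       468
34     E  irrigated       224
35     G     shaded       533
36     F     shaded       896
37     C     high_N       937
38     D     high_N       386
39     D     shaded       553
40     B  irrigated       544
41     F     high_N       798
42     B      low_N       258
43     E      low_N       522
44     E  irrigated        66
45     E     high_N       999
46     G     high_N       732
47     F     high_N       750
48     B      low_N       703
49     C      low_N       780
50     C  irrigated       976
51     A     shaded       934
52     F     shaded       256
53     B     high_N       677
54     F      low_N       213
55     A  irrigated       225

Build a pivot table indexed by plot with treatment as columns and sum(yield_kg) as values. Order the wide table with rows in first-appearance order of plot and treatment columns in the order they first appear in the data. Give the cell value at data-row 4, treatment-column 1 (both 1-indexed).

1171

With rows in first-appearance order of plot, row 4 is plot=E. treatment columns in first-appearance order: low_N, irrigated, shaded, high_N; column 1 is low_N.
Long rows with plot=E, treatment=low_N: 649 + 522 = 1171.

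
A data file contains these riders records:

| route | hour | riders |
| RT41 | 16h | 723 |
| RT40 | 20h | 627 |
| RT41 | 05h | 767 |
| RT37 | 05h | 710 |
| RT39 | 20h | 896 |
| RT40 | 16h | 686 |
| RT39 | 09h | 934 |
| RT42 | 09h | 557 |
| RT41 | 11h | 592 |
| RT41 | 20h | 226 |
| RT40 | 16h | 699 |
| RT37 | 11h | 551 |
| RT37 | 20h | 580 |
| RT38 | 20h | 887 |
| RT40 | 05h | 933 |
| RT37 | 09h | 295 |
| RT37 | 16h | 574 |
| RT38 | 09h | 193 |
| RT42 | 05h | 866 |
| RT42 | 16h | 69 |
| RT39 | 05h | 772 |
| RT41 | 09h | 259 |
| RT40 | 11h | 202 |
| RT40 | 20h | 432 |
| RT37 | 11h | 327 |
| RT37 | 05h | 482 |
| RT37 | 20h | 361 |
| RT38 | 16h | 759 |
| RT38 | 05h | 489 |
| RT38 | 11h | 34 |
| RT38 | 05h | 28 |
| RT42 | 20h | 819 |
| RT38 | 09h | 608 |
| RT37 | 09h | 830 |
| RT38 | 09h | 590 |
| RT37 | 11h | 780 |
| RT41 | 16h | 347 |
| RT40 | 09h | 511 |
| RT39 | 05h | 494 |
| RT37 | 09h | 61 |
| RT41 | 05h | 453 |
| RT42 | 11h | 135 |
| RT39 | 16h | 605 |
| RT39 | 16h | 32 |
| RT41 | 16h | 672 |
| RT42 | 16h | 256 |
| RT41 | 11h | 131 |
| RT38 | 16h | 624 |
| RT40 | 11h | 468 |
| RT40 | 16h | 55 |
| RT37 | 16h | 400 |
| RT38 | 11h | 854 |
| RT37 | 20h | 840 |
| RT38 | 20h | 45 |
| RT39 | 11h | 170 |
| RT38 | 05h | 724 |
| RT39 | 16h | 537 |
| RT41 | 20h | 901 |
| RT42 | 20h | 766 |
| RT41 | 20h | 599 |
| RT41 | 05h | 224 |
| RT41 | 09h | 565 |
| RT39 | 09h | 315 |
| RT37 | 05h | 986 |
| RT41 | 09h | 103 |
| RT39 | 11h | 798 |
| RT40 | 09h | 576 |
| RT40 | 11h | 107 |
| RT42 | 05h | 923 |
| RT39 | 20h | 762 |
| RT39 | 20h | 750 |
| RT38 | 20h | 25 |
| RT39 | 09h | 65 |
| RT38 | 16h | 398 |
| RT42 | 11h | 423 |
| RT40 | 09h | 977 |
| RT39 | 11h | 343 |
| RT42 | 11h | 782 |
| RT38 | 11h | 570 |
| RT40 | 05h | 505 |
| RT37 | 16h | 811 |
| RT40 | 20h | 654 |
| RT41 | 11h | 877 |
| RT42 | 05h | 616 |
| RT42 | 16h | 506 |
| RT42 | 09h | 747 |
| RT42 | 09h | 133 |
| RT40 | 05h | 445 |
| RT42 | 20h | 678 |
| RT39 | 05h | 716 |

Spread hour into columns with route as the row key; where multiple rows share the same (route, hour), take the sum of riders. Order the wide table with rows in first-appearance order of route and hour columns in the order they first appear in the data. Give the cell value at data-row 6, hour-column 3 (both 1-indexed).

With rows in first-appearance order of route, row 6 is route=RT38. hour columns in first-appearance order: 16h, 20h, 05h, 09h, 11h; column 3 is 05h.
Long rows with route=RT38, hour=05h: 489 + 28 + 724 = 1241.

1241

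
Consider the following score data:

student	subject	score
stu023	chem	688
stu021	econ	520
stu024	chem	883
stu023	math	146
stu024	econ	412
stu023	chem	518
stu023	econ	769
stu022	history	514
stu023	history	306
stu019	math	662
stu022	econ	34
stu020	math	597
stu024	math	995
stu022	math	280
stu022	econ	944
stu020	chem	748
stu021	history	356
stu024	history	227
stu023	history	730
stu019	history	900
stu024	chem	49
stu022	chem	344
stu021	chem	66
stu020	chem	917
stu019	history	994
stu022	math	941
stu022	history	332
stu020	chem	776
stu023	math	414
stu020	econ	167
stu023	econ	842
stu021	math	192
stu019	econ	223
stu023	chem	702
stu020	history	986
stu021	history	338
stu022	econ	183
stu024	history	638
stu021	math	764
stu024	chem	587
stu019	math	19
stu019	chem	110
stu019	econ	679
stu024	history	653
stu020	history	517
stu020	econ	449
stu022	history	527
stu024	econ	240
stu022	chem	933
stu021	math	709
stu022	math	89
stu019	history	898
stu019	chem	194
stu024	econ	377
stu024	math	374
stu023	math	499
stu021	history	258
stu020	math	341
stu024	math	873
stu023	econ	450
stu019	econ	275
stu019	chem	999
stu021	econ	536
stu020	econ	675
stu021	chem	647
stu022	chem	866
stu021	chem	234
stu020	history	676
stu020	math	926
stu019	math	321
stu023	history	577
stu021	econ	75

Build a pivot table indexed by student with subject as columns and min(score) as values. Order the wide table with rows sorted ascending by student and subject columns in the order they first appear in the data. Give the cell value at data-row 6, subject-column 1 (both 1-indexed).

49

With rows sorted ascending by student, row 6 is student=stu024. subject columns in first-appearance order: chem, econ, math, history; column 1 is chem.
Long rows with student=stu024, subject=chem: min(883, 49, 587) = 49.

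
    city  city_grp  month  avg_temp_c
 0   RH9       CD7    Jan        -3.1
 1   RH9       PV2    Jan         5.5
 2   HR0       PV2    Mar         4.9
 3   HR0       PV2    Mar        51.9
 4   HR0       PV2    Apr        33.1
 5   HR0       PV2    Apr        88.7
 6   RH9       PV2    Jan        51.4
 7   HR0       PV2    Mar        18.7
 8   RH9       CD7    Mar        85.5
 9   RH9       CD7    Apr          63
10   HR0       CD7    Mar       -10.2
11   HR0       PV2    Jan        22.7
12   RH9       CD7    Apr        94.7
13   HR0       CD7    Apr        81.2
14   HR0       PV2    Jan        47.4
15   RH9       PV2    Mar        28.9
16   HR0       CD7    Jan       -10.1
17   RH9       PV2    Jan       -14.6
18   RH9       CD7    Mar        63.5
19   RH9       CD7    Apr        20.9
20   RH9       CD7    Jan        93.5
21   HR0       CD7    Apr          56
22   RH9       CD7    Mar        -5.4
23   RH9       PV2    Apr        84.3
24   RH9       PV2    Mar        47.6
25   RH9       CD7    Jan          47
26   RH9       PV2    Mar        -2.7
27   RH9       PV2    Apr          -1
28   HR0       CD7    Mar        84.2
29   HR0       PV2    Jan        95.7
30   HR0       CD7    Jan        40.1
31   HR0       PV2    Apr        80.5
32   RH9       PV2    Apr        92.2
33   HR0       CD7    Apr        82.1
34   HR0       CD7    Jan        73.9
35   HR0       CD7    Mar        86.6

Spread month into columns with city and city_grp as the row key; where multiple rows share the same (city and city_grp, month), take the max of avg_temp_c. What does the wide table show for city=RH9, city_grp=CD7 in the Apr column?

Rows with city=RH9, city_grp=CD7 and month=Apr: avg_temp_c values are 63, 94.7, 20.9.
max(63, 94.7, 20.9) = 94.7.

94.7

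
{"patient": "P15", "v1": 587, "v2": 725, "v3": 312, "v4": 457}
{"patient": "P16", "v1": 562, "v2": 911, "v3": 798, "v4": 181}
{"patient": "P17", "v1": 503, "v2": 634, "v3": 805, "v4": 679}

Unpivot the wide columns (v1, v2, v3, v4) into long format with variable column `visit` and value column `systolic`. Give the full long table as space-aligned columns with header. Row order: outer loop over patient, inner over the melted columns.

patient  visit  systolic
P15      v1     587     
P15      v2     725     
P15      v3     312     
P15      v4     457     
P16      v1     562     
P16      v2     911     
P16      v3     798     
P16      v4     181     
P17      v1     503     
P17      v2     634     
P17      v3     805     
P17      v4     679     

Each (patient, column) pair becomes one row: 3 × 4 = 12 rows.
For example, (P15, v1) → systolic=587.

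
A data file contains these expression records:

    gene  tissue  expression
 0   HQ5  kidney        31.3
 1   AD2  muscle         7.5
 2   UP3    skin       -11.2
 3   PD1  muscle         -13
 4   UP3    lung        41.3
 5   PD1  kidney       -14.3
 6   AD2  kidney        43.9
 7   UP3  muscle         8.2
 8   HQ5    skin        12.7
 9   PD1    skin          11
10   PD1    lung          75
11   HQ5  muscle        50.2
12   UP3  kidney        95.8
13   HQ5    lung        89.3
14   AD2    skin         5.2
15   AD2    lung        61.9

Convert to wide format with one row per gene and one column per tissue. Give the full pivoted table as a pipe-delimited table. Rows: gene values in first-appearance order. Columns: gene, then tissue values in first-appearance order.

Columns: gene plus the 4 distinct tissue values (kidney, muscle, skin, lung).
For example, row HQ5 column kidney takes expression=31.3 from the long row (HQ5, kidney).

| gene | kidney | muscle | skin | lung |
| HQ5 | 31.3 | 50.2 | 12.7 | 89.3 |
| AD2 | 43.9 | 7.5 | 5.2 | 61.9 |
| UP3 | 95.8 | 8.2 | -11.2 | 41.3 |
| PD1 | -14.3 | -13 | 11 | 75 |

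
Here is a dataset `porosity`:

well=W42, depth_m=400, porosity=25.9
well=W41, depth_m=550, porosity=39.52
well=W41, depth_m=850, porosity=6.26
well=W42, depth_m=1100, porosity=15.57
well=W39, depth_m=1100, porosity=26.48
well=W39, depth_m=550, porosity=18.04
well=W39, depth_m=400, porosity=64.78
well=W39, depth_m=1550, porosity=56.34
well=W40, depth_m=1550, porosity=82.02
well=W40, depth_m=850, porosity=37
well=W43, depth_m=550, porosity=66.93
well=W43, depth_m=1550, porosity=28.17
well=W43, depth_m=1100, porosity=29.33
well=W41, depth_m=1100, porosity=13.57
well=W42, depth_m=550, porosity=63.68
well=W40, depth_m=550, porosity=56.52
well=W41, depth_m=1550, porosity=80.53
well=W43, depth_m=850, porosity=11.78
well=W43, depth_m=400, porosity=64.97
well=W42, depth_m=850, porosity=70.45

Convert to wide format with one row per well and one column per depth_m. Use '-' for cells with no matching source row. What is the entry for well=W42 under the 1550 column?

-

No long-format row has well=W42 and depth_m=1550, so the cell is -.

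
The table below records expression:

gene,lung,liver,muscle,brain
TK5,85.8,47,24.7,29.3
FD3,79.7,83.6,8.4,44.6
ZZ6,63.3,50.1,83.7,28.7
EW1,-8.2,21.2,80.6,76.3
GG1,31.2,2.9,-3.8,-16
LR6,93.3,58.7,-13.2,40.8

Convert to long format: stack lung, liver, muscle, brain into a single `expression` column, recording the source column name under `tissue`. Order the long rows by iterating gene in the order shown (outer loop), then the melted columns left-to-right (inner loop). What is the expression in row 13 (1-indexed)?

-8.2

24 rows total (6 × 4). Row 13: index ⌊(13-1)/4⌋ = 3 into gene → EW1; (13-1) mod 4 = 0 into the melted columns → lung.
So row 13 is (EW1, lung, -8.2); expression = -8.2.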